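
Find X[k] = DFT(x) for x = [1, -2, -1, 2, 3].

X[k] = Σ(n=0 to 4) x[n] · ω_5^(nk)
where ω_5 = e^(-2πi/5)

Computing each X[k]:
X[0] = 3
X[1] = 0.5000+6.5186i
X[2] = 0.5000+0.0858i
X[3] = 0.5000-0.0858i
X[4] = 0.5000-6.5186i

X = [3, 0.5000+6.5186i, 0.5000+0.0858i, 0.5000-0.0858i, 0.5000-6.5186i]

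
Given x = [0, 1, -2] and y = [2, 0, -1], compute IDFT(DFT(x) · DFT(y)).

(x ⊛ y)[n] = Σ(m=0 to 2) x[m] · y[(n-m) mod 3]

Computing each output sample:
(x ⊛ y)[0] = -1
(x ⊛ y)[1] = 4
(x ⊛ y)[2] = -4

x ⊛ y = [-1, 4, -4]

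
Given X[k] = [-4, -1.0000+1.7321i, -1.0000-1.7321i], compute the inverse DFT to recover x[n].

x[n] = (1/3) Σ(k=0 to 2) X[k] · e^(2πikn/3)

Computing each x[n]:
x[0] = -2
x[1] = -2
x[2] = 0

x = [-2, -2, 0]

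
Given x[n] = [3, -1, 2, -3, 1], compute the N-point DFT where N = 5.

X[k] = Σ(n=0 to 4) x[n] · ω_5^(nk)
where ω_5 = e^(-2πi/5)

Computing each X[k]:
X[0] = 2
X[1] = 3.8090-1.0368i
X[2] = 2.6910+5.9309i
X[3] = 2.6910-5.9309i
X[4] = 3.8090+1.0368i

X = [2, 3.8090-1.0368i, 2.6910+5.9309i, 2.6910-5.9309i, 3.8090+1.0368i]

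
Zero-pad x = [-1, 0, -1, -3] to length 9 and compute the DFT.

Original 4-point DFT: [-5, -3i, 1, 3i]
Zero-padded 9-point DFT provides frequency interpolation.

DFT_9([x, 0, ...]) = [-5, 0.3264+3.5829i, 1.4397-2.2561i, -3.5000-0.8660i, -0.2660+1.9553i, -0.2660-1.9553i, -3.5000+0.8660i, 1.4397+2.2561i, 0.3264-3.5829i]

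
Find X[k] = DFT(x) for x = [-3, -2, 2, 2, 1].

X[k] = Σ(n=0 to 4) x[n] · ω_5^(nk)
where ω_5 = e^(-2πi/5)

Computing each X[k]:
X[0] = 0
X[1] = -6.5451+2.8532i
X[2] = -0.9549+1.7634i
X[3] = -0.9549-1.7634i
X[4] = -6.5451-2.8532i

X = [0, -6.5451+2.8532i, -0.9549+1.7634i, -0.9549-1.7634i, -6.5451-2.8532i]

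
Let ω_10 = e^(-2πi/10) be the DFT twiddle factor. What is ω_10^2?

ω_10^2 = e^(-2πi·2/10)
= cos(-2π·2/10) + i·sin(-2π·2/10)
= cos(-4π/10) + i·sin(-4π/10)

ω_10^2 = cos(-4π/10) + i·sin(-4π/10) = 0.3090-0.9511i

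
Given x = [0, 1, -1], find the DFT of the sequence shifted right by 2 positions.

Time shift by 2: X_shifted[k] = ω_3^(2k) · X[k]
Shifted x = [1, -1, 0]

DFT(x[n-2]) = [0, 1.5000+0.8660i, 1.5000-0.8660i]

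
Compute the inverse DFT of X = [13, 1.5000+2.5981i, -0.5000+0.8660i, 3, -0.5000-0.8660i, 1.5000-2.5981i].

x[n] = (1/6) Σ(k=0 to 5) X[k] · e^(2πikn/6)

Computing each x[n]:
x[0] = 3
x[1] = 1
x[2] = 2
x[3] = 1
x[4] = 3
x[5] = 3

x = [3, 1, 2, 1, 3, 3]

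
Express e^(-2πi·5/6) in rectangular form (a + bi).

ω_6^5 = e^(-2πi·5/6)
= cos(-2π·5/6) + i·sin(-2π·5/6)
= cos(-10π/6) + i·sin(-10π/6)

ω_6^5 = cos(-10π/6) + i·sin(-10π/6) = 0.5000+0.8660i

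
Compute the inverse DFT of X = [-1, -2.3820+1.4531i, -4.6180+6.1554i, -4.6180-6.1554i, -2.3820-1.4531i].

x[n] = (1/5) Σ(k=0 to 4) X[k] · e^(2πikn/5)

Computing each x[n]:
x[0] = -3
x[1] = -1
x[2] = 2
x[3] = -2
x[4] = 3

x = [-3, -1, 2, -2, 3]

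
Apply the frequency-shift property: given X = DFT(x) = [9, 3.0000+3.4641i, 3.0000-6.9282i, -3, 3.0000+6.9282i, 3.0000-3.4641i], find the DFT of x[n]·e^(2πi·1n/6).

Modulation property: DFT(ω_6^(-1n)·x[n]) = X[(k-1) mod 6], so circularly shift X by 1 positions.

X[k-1] = [3.0000-3.4641i, 9, 3.0000+3.4641i, 3.0000-6.9282i, -3, 3.0000+6.9282i]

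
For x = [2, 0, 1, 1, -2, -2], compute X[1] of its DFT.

X[1] = Σ(n=0 to 5) x[n] · ω_6^(1n) where ω_6 = e^(-2πi/6)
= (2)·ω_6^0 + (0)·ω_6^1 + (1)·ω_6^2 + (1)·ω_6^3 + (-2)·ω_6^4 + (-2)·ω_6^5

X[1] = 0.5000-4.3301i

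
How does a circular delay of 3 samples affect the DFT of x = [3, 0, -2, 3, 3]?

Time shift by 3: X_shifted[k] = ω_5^(3k) · X[k]
Shifted x = [-2, 3, 3, 3, 0]

DFT(x[n-3]) = [7, -5.9271-2.8532i, -2.5729-1.7634i, -2.5729+1.7634i, -5.9271+2.8532i]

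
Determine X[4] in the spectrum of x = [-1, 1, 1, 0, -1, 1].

X[4] = Σ(n=0 to 5) x[n] · ω_6^(4n) where ω_6 = e^(-2πi/6)
= (-1)·ω_6^0 + (1)·ω_6^4 + (1)·ω_6^8 + (0)·ω_6^12 + (-1)·ω_6^16 + (1)·ω_6^20

X[4] = -2.0000-1.7321i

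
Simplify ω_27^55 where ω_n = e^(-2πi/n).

Since ω_27^27 = 1, powers reduce modulo 27.
55 mod 27 = 1
So ω_27^55 = ω_27^1 = e^(-2πi·1/27)

ω_27^55 = ω_27^1 = 0.9730-0.2306i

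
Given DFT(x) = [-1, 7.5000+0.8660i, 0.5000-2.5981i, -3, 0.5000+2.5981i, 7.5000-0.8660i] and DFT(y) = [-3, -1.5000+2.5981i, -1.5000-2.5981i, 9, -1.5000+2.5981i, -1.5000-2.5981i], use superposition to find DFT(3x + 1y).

By linearity: DFT(3x + 1y) = 3·DFT(x) + 1·DFT(y)
= 3·[-1, 7.5000+0.8660i, 0.5000-2.5981i, -3, 0.5000+2.5981i, 7.5000-0.8660i] + 1·[-3, -1.5000+2.5981i, -1.5000-2.5981i, 9, -1.5000+2.5981i, -1.5000-2.5981i]

Computing element-wise:
Z[0] = 3·(-1) + 1·(-3) = -6
Z[1] = 3·(7.5000+0.8660i) + 1·(-1.5000+2.5981i) = 21.0000+5.1961i
Z[2] = 3·(0.5000-2.5981i) + 1·(-1.5000-2.5981i) = -10.3924i
Z[3] = 3·(-3) + 1·(9) = 0
Z[4] = 3·(0.5000+2.5981i) + 1·(-1.5000+2.5981i) = 10.3924i
Z[5] = 3·(7.5000-0.8660i) + 1·(-1.5000-2.5981i) = 21.0000-5.1961i

DFT(3x + 1y) = 3·X + 1·Y = [-6, 21.0000+5.1961i, -10.3924i, 0, 10.3924i, 21.0000-5.1961i]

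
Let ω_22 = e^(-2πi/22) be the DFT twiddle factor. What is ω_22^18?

ω_22^18 = e^(-2πi·18/22)
= cos(-2π·18/22) + i·sin(-2π·18/22)
= cos(-36π/22) + i·sin(-36π/22)

ω_22^18 = cos(-36π/22) + i·sin(-36π/22) = 0.4154+0.9096i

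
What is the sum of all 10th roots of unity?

Sum of all nth roots of unity equals 0 for n > 1 (geometric series with r ≠ 1).

0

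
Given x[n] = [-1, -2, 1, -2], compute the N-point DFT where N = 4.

X[k] = Σ(n=0 to 3) x[n] · ω_4^(nk)
where ω_4 = e^(-2πi/4)

Computing each X[k]:
X[0] = -4
X[1] = -2
X[2] = 4
X[3] = -2

X = [-4, -2, 4, -2]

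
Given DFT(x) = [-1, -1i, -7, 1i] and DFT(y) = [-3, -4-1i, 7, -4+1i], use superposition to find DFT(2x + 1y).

By linearity: DFT(2x + 1y) = 2·DFT(x) + 1·DFT(y)
= 2·[-1, -1i, -7, 1i] + 1·[-3, -4-1i, 7, -4+1i]

Computing element-wise:
Z[0] = 2·(-1) + 1·(-3) = -5
Z[1] = 2·(-1i) + 1·(-4-1i) = -4-3i
Z[2] = 2·(-7) + 1·(7) = -7
Z[3] = 2·(1i) + 1·(-4+1i) = -4+3i

DFT(2x + 1y) = 2·X + 1·Y = [-5, -4-3i, -7, -4+3i]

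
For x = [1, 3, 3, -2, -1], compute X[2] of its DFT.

X[2] = Σ(n=0 to 4) x[n] · ω_5^(2n) where ω_5 = e^(-2πi/5)
= (1)·ω_5^0 + (3)·ω_5^2 + (3)·ω_5^4 + (-2)·ω_5^6 + (-1)·ω_5^8

X[2] = -0.3090+2.4041i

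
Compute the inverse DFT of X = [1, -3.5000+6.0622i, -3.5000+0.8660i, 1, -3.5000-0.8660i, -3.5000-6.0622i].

x[n] = (1/6) Σ(k=0 to 5) X[k] · e^(2πikn/6)

Computing each x[n]:
x[0] = -2
x[1] = -2
x[2] = 0
x[3] = 0
x[4] = 3
x[5] = 2

x = [-2, -2, 0, 0, 3, 2]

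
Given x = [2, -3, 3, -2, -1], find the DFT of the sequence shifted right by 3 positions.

Time shift by 3: X_shifted[k] = ω_5^(3k) · X[k]
Shifted x = [3, -2, -1, 2, -3]

DFT(x[n-3]) = [-1, 0.6459+0.8123i, 7.3541-3.4410i, 7.3541+3.4410i, 0.6459-0.8123i]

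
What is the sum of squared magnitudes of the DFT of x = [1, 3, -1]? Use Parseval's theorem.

Parseval: Σ|x[n]|² = (1/N)Σ|X[k]|², so Σ|X[k]|² = N·Σ|x[n]|² = 3·11.0000

Σ|X[k]|² = N·Σ|x[n]|² = 3·11.0000 = 33.0000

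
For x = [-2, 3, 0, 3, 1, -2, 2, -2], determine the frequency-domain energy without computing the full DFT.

Parseval: Σ|x[n]|² = (1/N)Σ|X[k]|², so Σ|X[k]|² = N·Σ|x[n]|² = 8·35.0000

Σ|X[k]|² = N·Σ|x[n]|² = 8·35.0000 = 280.0000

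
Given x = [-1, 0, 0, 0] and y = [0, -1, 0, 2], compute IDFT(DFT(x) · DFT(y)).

(x ⊛ y)[n] = Σ(m=0 to 3) x[m] · y[(n-m) mod 4]

Computing each output sample:
(x ⊛ y)[0] = 0
(x ⊛ y)[1] = 1
(x ⊛ y)[2] = 0
(x ⊛ y)[3] = -2

x ⊛ y = [0, 1, 0, -2]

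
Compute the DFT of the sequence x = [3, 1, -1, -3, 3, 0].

X[k] = Σ(n=0 to 5) x[n] · ω_6^(nk)
where ω_6 = e^(-2πi/6)

Computing each X[k]:
X[0] = 3
X[1] = 5.5000+2.5981i
X[2] = -1.5000-4.3301i
X[3] = 7
X[4] = -1.5000+4.3301i
X[5] = 5.5000-2.5981i

X = [3, 5.5000+2.5981i, -1.5000-4.3301i, 7, -1.5000+4.3301i, 5.5000-2.5981i]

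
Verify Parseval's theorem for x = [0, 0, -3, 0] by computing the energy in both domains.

Time domain:
Σ|x[n]|² = |0|² + |0|² + |-3|² + |0|² = 9.0000

Frequency domain:
(1/4)Σ|X[k]|² = (1/4)(|-3|² + |3|² + |-3|² + |3|²) = (1/4)·36.0000 = 9.0000

Both sides agree, confirming Parseval's theorem.

Σ|x[n]|² = (1/N)Σ|X[k]|² = 9.0000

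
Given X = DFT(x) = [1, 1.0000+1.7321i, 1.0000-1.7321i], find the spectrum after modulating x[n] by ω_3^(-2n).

Modulation property: DFT(ω_3^(-2n)·x[n]) = X[(k-2) mod 3], so circularly shift X by 2 positions.

X[k-2] = [1.0000+1.7321i, 1.0000-1.7321i, 1]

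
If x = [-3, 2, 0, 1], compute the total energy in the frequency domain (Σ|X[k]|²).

Parseval: Σ|x[n]|² = (1/N)Σ|X[k]|², so Σ|X[k]|² = N·Σ|x[n]|² = 4·14.0000

Σ|X[k]|² = N·Σ|x[n]|² = 4·14.0000 = 56.0000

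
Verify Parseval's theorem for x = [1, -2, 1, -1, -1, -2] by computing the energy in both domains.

Time domain:
Σ|x[n]|² = |1|² + |-2|² + |1|² + |-1|² + |-1|² + |-2|² = 12.0000

Frequency domain:
(1/6)Σ|X[k]|² = (1/6)(|-4|² + |-1.7321i|² + |2.0000+1.7321i|² + |6|² + |2.0000-1.7321i|² + |1.7321i|²) = (1/6)·72.0000 = 12.0000

Both sides agree, confirming Parseval's theorem.

Σ|x[n]|² = (1/N)Σ|X[k]|² = 12.0000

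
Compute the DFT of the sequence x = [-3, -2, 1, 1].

X[k] = Σ(n=0 to 3) x[n] · ω_4^(nk)
where ω_4 = e^(-2πi/4)

Computing each X[k]:
X[0] = -3
X[1] = -4+3i
X[2] = -1
X[3] = -4-3i

X = [-3, -4+3i, -1, -4-3i]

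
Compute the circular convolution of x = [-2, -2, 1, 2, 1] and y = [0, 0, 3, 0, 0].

(x ⊛ y)[n] = Σ(m=0 to 4) x[m] · y[(n-m) mod 5]

Computing each output sample:
(x ⊛ y)[0] = 6
(x ⊛ y)[1] = 3
(x ⊛ y)[2] = -6
(x ⊛ y)[3] = -6
(x ⊛ y)[4] = 3

x ⊛ y = [6, 3, -6, -6, 3]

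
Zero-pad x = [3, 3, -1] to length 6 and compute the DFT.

Original 3-point DFT: [5, 2.0000-3.4641i, 2.0000+3.4641i]
Zero-padded 6-point DFT provides frequency interpolation.

DFT_6([x, 0, ...]) = [5, 5.0000-1.7321i, 2.0000-3.4641i, -1, 2.0000+3.4641i, 5.0000+1.7321i]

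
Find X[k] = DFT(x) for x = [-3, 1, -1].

X[k] = Σ(n=0 to 2) x[n] · ω_3^(nk)
where ω_3 = e^(-2πi/3)

Computing each X[k]:
X[0] = -3
X[1] = -3.0000-1.7321i
X[2] = -3.0000+1.7321i

X = [-3, -3.0000-1.7321i, -3.0000+1.7321i]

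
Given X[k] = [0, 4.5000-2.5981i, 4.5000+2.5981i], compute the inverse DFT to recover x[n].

x[n] = (1/3) Σ(k=0 to 2) X[k] · e^(2πikn/3)

Computing each x[n]:
x[0] = 3
x[1] = 0
x[2] = -3

x = [3, 0, -3]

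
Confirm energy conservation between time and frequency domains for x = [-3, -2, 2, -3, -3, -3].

Time domain:
Σ|x[n]|² = |-3|² + |-2|² + |2|² + |-3|² + |-3|² + |-3|² = 44.0000

Frequency domain:
(1/6)Σ|X[k]|² = (1/6)(|-12|² + |-2.0000-5.1962i|² + |-3.0000+3.4641i|² + |4|² + |-3.0000-3.4641i|² + |-2.0000+5.1962i|²) = (1/6)·264.0000 = 44.0000

Both sides agree, confirming Parseval's theorem.

Σ|x[n]|² = (1/N)Σ|X[k]|² = 44.0000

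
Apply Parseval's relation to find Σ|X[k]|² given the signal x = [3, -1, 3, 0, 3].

Parseval: Σ|x[n]|² = (1/N)Σ|X[k]|², so Σ|X[k]|² = N·Σ|x[n]|² = 5·28.0000

Σ|X[k]|² = N·Σ|x[n]|² = 5·28.0000 = 140.0000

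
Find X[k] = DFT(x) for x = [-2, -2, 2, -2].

X[k] = Σ(n=0 to 3) x[n] · ω_4^(nk)
where ω_4 = e^(-2πi/4)

Computing each X[k]:
X[0] = -4
X[1] = -4
X[2] = 4
X[3] = -4

X = [-4, -4, 4, -4]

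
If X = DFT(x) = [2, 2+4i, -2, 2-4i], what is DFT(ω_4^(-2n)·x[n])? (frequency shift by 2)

Modulation property: DFT(ω_4^(-2n)·x[n]) = X[(k-2) mod 4], so circularly shift X by 2 positions.

X[k-2] = [-2, 2-4i, 2, 2+4i]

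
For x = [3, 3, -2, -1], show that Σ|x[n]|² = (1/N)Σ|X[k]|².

Time domain:
Σ|x[n]|² = |3|² + |3|² + |-2|² + |-1|² = 23.0000

Frequency domain:
(1/4)Σ|X[k]|² = (1/4)(|3|² + |5-4i|² + |-1|² + |5+4i|²) = (1/4)·92.0000 = 23.0000

Both sides agree, confirming Parseval's theorem.

Σ|x[n]|² = (1/N)Σ|X[k]|² = 23.0000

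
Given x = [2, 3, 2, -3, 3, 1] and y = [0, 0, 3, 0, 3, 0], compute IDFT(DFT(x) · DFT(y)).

(x ⊛ y)[n] = Σ(m=0 to 5) x[m] · y[(n-m) mod 6]

Computing each output sample:
(x ⊛ y)[0] = 15
(x ⊛ y)[1] = -6
(x ⊛ y)[2] = 15
(x ⊛ y)[3] = 12
(x ⊛ y)[4] = 12
(x ⊛ y)[5] = 0

x ⊛ y = [15, -6, 15, 12, 12, 0]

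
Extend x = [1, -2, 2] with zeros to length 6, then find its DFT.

Original 3-point DFT: [1, 1.0000+3.4641i, 1.0000-3.4641i]
Zero-padded 6-point DFT provides frequency interpolation.

DFT_6([x, 0, ...]) = [1, -1, 1.0000+3.4641i, 5, 1.0000-3.4641i, -1]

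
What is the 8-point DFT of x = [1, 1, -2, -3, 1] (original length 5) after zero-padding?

Original 5-point DFT: [-2, 5.6631-0.5878i, -2.1631+0.9511i, -2.1631-0.9511i, 5.6631+0.5878i]
Zero-padded 8-point DFT provides frequency interpolation.

DFT_8([x, 0, ...]) = [-2, 2.8284+3.4142i, 4-4i, -2.8284-0.5858i, 2, -2.8284+0.5858i, 4+4i, 2.8284-3.4142i]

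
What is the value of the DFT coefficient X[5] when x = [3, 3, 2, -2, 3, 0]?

X[5] = Σ(n=0 to 5) x[n] · ω_6^(5n) where ω_6 = e^(-2πi/6)
= (3)·ω_6^0 + (3)·ω_6^5 + (2)·ω_6^10 + (-2)·ω_6^15 + (3)·ω_6^20 + (0)·ω_6^25

X[5] = 4.0000+1.7321i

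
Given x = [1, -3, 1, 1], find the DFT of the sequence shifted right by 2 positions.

Time shift by 2: X_shifted[k] = ω_4^(2k) · X[k]
Shifted x = [1, 1, 1, -3]

DFT(x[n-2]) = [0, -4i, 4, 4i]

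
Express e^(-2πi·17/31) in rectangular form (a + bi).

ω_31^17 = e^(-2πi·17/31)
= cos(-2π·17/31) + i·sin(-2π·17/31)
= cos(-34π/31) + i·sin(-34π/31)

ω_31^17 = cos(-34π/31) + i·sin(-34π/31) = -0.9541+0.2994i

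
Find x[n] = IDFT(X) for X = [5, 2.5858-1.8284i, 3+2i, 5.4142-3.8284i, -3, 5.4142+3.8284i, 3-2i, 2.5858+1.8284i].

x[n] = (1/8) Σ(k=0 to 7) X[k] · e^(2πikn/8)

Computing each x[n]:
x[0] = 3
x[1] = 1
x[2] = -1
x[3] = 3
x[4] = -1
x[5] = 0
x[6] = 0
x[7] = 0

x = [3, 1, -1, 3, -1, 0, 0, 0]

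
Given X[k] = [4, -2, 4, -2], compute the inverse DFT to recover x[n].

x[n] = (1/4) Σ(k=0 to 3) X[k] · e^(2πikn/4)

Computing each x[n]:
x[0] = 1
x[1] = 0
x[2] = 3
x[3] = 0

x = [1, 0, 3, 0]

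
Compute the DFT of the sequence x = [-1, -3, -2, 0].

X[k] = Σ(n=0 to 3) x[n] · ω_4^(nk)
where ω_4 = e^(-2πi/4)

Computing each X[k]:
X[0] = -6
X[1] = 1+3i
X[2] = 0
X[3] = 1-3i

X = [-6, 1+3i, 0, 1-3i]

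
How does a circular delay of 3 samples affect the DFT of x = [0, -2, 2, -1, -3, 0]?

Time shift by 3: X_shifted[k] = ω_6^(3k) · X[k]
Shifted x = [-1, -3, 0, 0, -2, 2]

DFT(x[n-3]) = [-4, -0.5000+2.5981i, 0.5000+6.0622i, -2, 0.5000-6.0622i, -0.5000-2.5981i]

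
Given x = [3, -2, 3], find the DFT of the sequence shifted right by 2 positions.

Time shift by 2: X_shifted[k] = ω_3^(2k) · X[k]
Shifted x = [-2, 3, 3]

DFT(x[n-2]) = [4, -5, -5]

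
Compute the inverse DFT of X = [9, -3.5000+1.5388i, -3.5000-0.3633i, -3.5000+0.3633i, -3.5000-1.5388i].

x[n] = (1/5) Σ(k=0 to 4) X[k] · e^(2πikn/5)

Computing each x[n]:
x[0] = -1
x[1] = 2
x[2] = 2
x[3] = 3
x[4] = 3

x = [-1, 2, 2, 3, 3]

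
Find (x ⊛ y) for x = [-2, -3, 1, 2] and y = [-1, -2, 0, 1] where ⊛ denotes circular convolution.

(x ⊛ y)[n] = Σ(m=0 to 3) x[m] · y[(n-m) mod 4]

Computing each output sample:
(x ⊛ y)[0] = -5
(x ⊛ y)[1] = 8
(x ⊛ y)[2] = 7
(x ⊛ y)[3] = -6

x ⊛ y = [-5, 8, 7, -6]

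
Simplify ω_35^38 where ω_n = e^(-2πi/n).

Since ω_35^35 = 1, powers reduce modulo 35.
38 mod 35 = 3
So ω_35^38 = ω_35^3 = e^(-2πi·3/35)

ω_35^38 = ω_35^3 = 0.8584-0.5129i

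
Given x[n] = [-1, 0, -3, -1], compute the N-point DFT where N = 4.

X[k] = Σ(n=0 to 3) x[n] · ω_4^(nk)
where ω_4 = e^(-2πi/4)

Computing each X[k]:
X[0] = -5
X[1] = 2-1i
X[2] = -3
X[3] = 2+1i

X = [-5, 2-1i, -3, 2+1i]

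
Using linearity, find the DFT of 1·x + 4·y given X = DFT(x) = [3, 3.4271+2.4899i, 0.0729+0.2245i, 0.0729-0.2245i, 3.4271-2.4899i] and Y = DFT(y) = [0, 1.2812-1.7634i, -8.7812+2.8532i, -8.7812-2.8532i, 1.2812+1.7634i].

By linearity: DFT(1x + 4y) = 1·DFT(x) + 4·DFT(y)
= 1·[3, 3.4271+2.4899i, 0.0729+0.2245i, 0.0729-0.2245i, 3.4271-2.4899i] + 4·[0, 1.2812-1.7634i, -8.7812+2.8532i, -8.7812-2.8532i, 1.2812+1.7634i]

Computing element-wise:
Z[0] = 1·(3) + 4·(0) = 3
Z[1] = 1·(3.4271+2.4899i) + 4·(1.2812-1.7634i) = 8.5519-4.5637i
Z[2] = 1·(0.0729+0.2245i) + 4·(-8.7812+2.8532i) = -35.0519+11.6373i
Z[3] = 1·(0.0729-0.2245i) + 4·(-8.7812-2.8532i) = -35.0519-11.6373i
Z[4] = 1·(3.4271-2.4899i) + 4·(1.2812+1.7634i) = 8.5519+4.5637i

DFT(1x + 4y) = 1·X + 4·Y = [3, 8.5519-4.5637i, -35.0519+11.6373i, -35.0519-11.6373i, 8.5519+4.5637i]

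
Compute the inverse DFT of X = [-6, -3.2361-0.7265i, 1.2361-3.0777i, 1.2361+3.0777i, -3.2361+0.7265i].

x[n] = (1/5) Σ(k=0 to 4) X[k] · e^(2πikn/5)

Computing each x[n]:
x[0] = -2
x[1] = -1
x[2] = -1
x[3] = 1
x[4] = -3

x = [-2, -1, -1, 1, -3]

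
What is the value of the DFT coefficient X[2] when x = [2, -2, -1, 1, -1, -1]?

X[2] = Σ(n=0 to 5) x[n] · ω_6^(2n) where ω_6 = e^(-2πi/6)
= (2)·ω_6^0 + (-2)·ω_6^2 + (-1)·ω_6^4 + (1)·ω_6^6 + (-1)·ω_6^8 + (-1)·ω_6^10

X[2] = 5.5000+0.8660i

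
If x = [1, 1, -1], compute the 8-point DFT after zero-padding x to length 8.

Original 3-point DFT: [1, 1.0000-1.7321i, 1.0000+1.7321i]
Zero-padded 8-point DFT provides frequency interpolation.

DFT_8([x, 0, ...]) = [1, 1.7071+0.2929i, 2-1i, 0.2929-1.7071i, -1, 0.2929+1.7071i, 2+1i, 1.7071-0.2929i]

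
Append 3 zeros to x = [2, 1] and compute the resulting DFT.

Original 2-point DFT: [3, 1]
Zero-padded 5-point DFT provides frequency interpolation.

DFT_5([x, 0, ...]) = [3, 2.3090-0.9511i, 1.1910-0.5878i, 1.1910+0.5878i, 2.3090+0.9511i]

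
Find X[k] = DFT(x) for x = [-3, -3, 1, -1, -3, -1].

X[k] = Σ(n=0 to 5) x[n] · ω_6^(nk)
where ω_6 = e^(-2πi/6)

Computing each X[k]:
X[0] = -10
X[1] = -3.0000-1.7321i
X[2] = -1.0000+5.1962i
X[3] = 0
X[4] = -1.0000-5.1962i
X[5] = -3.0000+1.7321i

X = [-10, -3.0000-1.7321i, -1.0000+5.1962i, 0, -1.0000-5.1962i, -3.0000+1.7321i]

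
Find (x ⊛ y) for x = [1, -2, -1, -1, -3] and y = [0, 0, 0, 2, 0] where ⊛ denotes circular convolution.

(x ⊛ y)[n] = Σ(m=0 to 4) x[m] · y[(n-m) mod 5]

Computing each output sample:
(x ⊛ y)[0] = -2
(x ⊛ y)[1] = -2
(x ⊛ y)[2] = -6
(x ⊛ y)[3] = 2
(x ⊛ y)[4] = -4

x ⊛ y = [-2, -2, -6, 2, -4]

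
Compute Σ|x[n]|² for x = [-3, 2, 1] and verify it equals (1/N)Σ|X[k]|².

Time domain:
Σ|x[n]|² = |-3|² + |2|² + |1|² = 14.0000

Frequency domain:
(1/3)Σ|X[k]|² = (1/3)(|0|² + |-4.5000-0.8660i|² + |-4.5000+0.8660i|²) = (1/3)·42.0000 = 14.0000

Both sides agree, confirming Parseval's theorem.

Σ|x[n]|² = (1/N)Σ|X[k]|² = 14.0000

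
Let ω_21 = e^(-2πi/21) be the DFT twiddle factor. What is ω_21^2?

ω_21^2 = e^(-2πi·2/21)
= cos(-2π·2/21) + i·sin(-2π·2/21)
= cos(-4π/21) + i·sin(-4π/21)

ω_21^2 = cos(-4π/21) + i·sin(-4π/21) = 0.8262-0.5633i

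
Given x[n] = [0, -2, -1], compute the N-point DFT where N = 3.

X[k] = Σ(n=0 to 2) x[n] · ω_3^(nk)
where ω_3 = e^(-2πi/3)

Computing each X[k]:
X[0] = -3
X[1] = 1.5000+0.8660i
X[2] = 1.5000-0.8660i

X = [-3, 1.5000+0.8660i, 1.5000-0.8660i]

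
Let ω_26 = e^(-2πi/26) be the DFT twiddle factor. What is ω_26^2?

ω_26^2 = e^(-2πi·2/26)
= cos(-2π·2/26) + i·sin(-2π·2/26)
= cos(-4π/26) + i·sin(-4π/26)

ω_26^2 = cos(-4π/26) + i·sin(-4π/26) = 0.8855-0.4647i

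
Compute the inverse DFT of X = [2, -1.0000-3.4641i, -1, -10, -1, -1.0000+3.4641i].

x[n] = (1/6) Σ(k=0 to 5) X[k] · e^(2πikn/6)

Computing each x[n]:
x[0] = -2
x[1] = 3
x[2] = 0
x[3] = 2
x[4] = -2
x[5] = 1

x = [-2, 3, 0, 2, -2, 1]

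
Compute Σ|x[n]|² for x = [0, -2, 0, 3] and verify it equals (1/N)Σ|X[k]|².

Time domain:
Σ|x[n]|² = |0|² + |-2|² + |0|² + |3|² = 13.0000

Frequency domain:
(1/4)Σ|X[k]|² = (1/4)(|1|² + |5i|² + |-1|² + |-5i|²) = (1/4)·52.0000 = 13.0000

Both sides agree, confirming Parseval's theorem.

Σ|x[n]|² = (1/N)Σ|X[k]|² = 13.0000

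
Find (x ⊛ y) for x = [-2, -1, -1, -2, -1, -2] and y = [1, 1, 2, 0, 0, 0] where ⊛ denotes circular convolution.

(x ⊛ y)[n] = Σ(m=0 to 5) x[m] · y[(n-m) mod 6]

Computing each output sample:
(x ⊛ y)[0] = -6
(x ⊛ y)[1] = -7
(x ⊛ y)[2] = -6
(x ⊛ y)[3] = -5
(x ⊛ y)[4] = -5
(x ⊛ y)[5] = -7

x ⊛ y = [-6, -7, -6, -5, -5, -7]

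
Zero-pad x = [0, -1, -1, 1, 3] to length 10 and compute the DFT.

Original 5-point DFT: [2, 0.6180+4.9798i, -1.6180+0.4490i, -1.6180-0.4490i, 0.6180-4.9798i]
Zero-padded 10-point DFT provides frequency interpolation.

DFT_10([x, 0, ...]) = [2, -3.8541-1.1756i, 0.6180+4.9798i, 2.8541-1.9021i, -1.6180+0.4490i, 2, -1.6180-0.4490i, 2.8541+1.9021i, 0.6180-4.9798i, -3.8541+1.1756i]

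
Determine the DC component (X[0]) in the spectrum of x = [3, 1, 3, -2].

X[0] = Σ(n=0 to 3) x[n] · ω_4^0 = Σ x[n]
= (3) + (1) + (3) + (-2)

X[0] = 5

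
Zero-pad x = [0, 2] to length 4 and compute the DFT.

Original 2-point DFT: [2, -2]
Zero-padded 4-point DFT provides frequency interpolation.

DFT_4([x, 0, ...]) = [2, -2i, -2, 2i]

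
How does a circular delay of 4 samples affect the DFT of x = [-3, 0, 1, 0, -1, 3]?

Time shift by 4: X_shifted[k] = ω_6^(4k) · X[k]
Shifted x = [1, 0, -1, 3, -3, 0]

DFT(x[n-4]) = [0, -1.7321i, 6.0000+1.7321i, -6, 6.0000-1.7321i, 1.7321i]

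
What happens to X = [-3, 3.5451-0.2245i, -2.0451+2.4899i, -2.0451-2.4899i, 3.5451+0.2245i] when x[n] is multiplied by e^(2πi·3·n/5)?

Modulation property: DFT(ω_5^(-3n)·x[n]) = X[(k-3) mod 5], so circularly shift X by 3 positions.

X[k-3] = [-2.0451+2.4899i, -2.0451-2.4899i, 3.5451+0.2245i, -3, 3.5451-0.2245i]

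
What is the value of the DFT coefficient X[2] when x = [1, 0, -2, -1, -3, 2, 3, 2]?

X[2] = Σ(n=0 to 7) x[n] · ω_8^(2n) where ω_8 = e^(-2πi/8)
= (1)·ω_8^0 + (0)·ω_8^2 + (-2)·ω_8^4 + (-1)·ω_8^6 + (-3)·ω_8^8 + (2)·ω_8^10 + (3)·ω_8^12 + (2)·ω_8^14

X[2] = -3-1i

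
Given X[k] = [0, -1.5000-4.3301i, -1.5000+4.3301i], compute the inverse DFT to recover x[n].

x[n] = (1/3) Σ(k=0 to 2) X[k] · e^(2πikn/3)

Computing each x[n]:
x[0] = -1
x[1] = 3
x[2] = -2

x = [-1, 3, -2]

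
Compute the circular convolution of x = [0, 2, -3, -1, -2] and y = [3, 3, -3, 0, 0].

(x ⊛ y)[n] = Σ(m=0 to 4) x[m] · y[(n-m) mod 5]

Computing each output sample:
(x ⊛ y)[0] = -3
(x ⊛ y)[1] = 12
(x ⊛ y)[2] = -3
(x ⊛ y)[3] = -18
(x ⊛ y)[4] = 0

x ⊛ y = [-3, 12, -3, -18, 0]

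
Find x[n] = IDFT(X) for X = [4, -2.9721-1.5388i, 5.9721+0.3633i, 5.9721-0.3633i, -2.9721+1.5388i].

x[n] = (1/5) Σ(k=0 to 4) X[k] · e^(2πikn/5)

Computing each x[n]:
x[0] = 2
x[1] = -1
x[2] = 3
x[3] = 2
x[4] = -2

x = [2, -1, 3, 2, -2]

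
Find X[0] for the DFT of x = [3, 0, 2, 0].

X[0] = Σ(n=0 to 3) x[n] · ω_4^0 = Σ x[n]
= (3) + (0) + (2) + (0)

X[0] = 5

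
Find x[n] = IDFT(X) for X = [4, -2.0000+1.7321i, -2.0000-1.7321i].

x[n] = (1/3) Σ(k=0 to 2) X[k] · e^(2πikn/3)

Computing each x[n]:
x[0] = 0
x[1] = 1
x[2] = 3

x = [0, 1, 3]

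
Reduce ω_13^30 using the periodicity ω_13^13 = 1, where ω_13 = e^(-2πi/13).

Since ω_13^13 = 1, powers reduce modulo 13.
30 mod 13 = 4
So ω_13^30 = ω_13^4 = e^(-2πi·4/13)

ω_13^30 = ω_13^4 = -0.3546-0.9350i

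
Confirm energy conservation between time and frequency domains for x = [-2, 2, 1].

Time domain:
Σ|x[n]|² = |-2|² + |2|² + |1|² = 9.0000

Frequency domain:
(1/3)Σ|X[k]|² = (1/3)(|1|² + |-3.5000-0.8660i|² + |-3.5000+0.8660i|²) = (1/3)·27.0000 = 9.0000

Both sides agree, confirming Parseval's theorem.

Σ|x[n]|² = (1/N)Σ|X[k]|² = 9.0000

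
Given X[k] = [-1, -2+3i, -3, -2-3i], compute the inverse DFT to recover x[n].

x[n] = (1/4) Σ(k=0 to 3) X[k] · e^(2πikn/4)

Computing each x[n]:
x[0] = -2
x[1] = -1
x[2] = 0
x[3] = 2

x = [-2, -1, 0, 2]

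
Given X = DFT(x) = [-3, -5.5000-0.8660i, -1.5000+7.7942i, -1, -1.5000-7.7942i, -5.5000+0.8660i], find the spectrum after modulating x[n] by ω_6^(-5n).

Modulation property: DFT(ω_6^(-5n)·x[n]) = X[(k-5) mod 6], so circularly shift X by 5 positions.

X[k-5] = [-5.5000-0.8660i, -1.5000+7.7942i, -1, -1.5000-7.7942i, -5.5000+0.8660i, -3]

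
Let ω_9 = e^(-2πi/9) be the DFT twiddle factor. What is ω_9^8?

ω_9^8 = e^(-2πi·8/9)
= cos(-2π·8/9) + i·sin(-2π·8/9)
= cos(-16π/9) + i·sin(-16π/9)

ω_9^8 = cos(-16π/9) + i·sin(-16π/9) = 0.7660+0.6428i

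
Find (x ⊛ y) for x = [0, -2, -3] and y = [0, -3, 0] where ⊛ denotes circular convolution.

(x ⊛ y)[n] = Σ(m=0 to 2) x[m] · y[(n-m) mod 3]

Computing each output sample:
(x ⊛ y)[0] = 9
(x ⊛ y)[1] = 0
(x ⊛ y)[2] = 6

x ⊛ y = [9, 0, 6]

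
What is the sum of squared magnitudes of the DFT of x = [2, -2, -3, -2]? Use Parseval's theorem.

Parseval: Σ|x[n]|² = (1/N)Σ|X[k]|², so Σ|X[k]|² = N·Σ|x[n]|² = 4·21.0000

Σ|X[k]|² = N·Σ|x[n]|² = 4·21.0000 = 84.0000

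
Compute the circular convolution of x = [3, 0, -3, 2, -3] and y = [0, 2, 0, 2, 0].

(x ⊛ y)[n] = Σ(m=0 to 4) x[m] · y[(n-m) mod 5]

Computing each output sample:
(x ⊛ y)[0] = -12
(x ⊛ y)[1] = 10
(x ⊛ y)[2] = -6
(x ⊛ y)[3] = 0
(x ⊛ y)[4] = 4

x ⊛ y = [-12, 10, -6, 0, 4]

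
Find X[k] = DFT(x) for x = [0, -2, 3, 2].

X[k] = Σ(n=0 to 3) x[n] · ω_4^(nk)
where ω_4 = e^(-2πi/4)

Computing each X[k]:
X[0] = 3
X[1] = -3+4i
X[2] = 3
X[3] = -3-4i

X = [3, -3+4i, 3, -3-4i]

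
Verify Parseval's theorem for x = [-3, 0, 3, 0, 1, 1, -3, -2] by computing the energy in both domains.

Time domain:
Σ|x[n]|² = |-3|² + |0|² + |3|² + |0|² + |1|² + |1|² + |-3|² + |-2|² = 33.0000

Frequency domain:
(1/8)Σ|X[k]|² = (1/8)(|-3|² + |-6.1213-6.7071i|² + |-2-3i|² + |-1.8787+5.2929i|² + |-1|² + |-1.8787-5.2929i|² + |-2+3i|² + |-6.1213+6.7071i|²) = (1/8)·264.0000 = 33.0000

Both sides agree, confirming Parseval's theorem.

Σ|x[n]|² = (1/N)Σ|X[k]|² = 33.0000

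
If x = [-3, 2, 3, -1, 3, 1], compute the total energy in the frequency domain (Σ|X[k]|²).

Parseval: Σ|x[n]|² = (1/N)Σ|X[k]|², so Σ|X[k]|² = N·Σ|x[n]|² = 6·33.0000

Σ|X[k]|² = N·Σ|x[n]|² = 6·33.0000 = 198.0000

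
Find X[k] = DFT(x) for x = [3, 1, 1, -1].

X[k] = Σ(n=0 to 3) x[n] · ω_4^(nk)
where ω_4 = e^(-2πi/4)

Computing each X[k]:
X[0] = 4
X[1] = 2-2i
X[2] = 4
X[3] = 2+2i

X = [4, 2-2i, 4, 2+2i]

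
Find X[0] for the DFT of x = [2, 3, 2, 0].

X[0] = Σ(n=0 to 3) x[n] · ω_4^0 = Σ x[n]
= (2) + (3) + (2) + (0)

X[0] = 7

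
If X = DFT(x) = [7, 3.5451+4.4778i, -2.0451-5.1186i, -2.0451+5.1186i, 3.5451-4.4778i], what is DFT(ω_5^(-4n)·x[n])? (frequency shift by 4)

Modulation property: DFT(ω_5^(-4n)·x[n]) = X[(k-4) mod 5], so circularly shift X by 4 positions.

X[k-4] = [3.5451+4.4778i, -2.0451-5.1186i, -2.0451+5.1186i, 3.5451-4.4778i, 7]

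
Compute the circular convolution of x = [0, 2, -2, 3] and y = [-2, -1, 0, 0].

(x ⊛ y)[n] = Σ(m=0 to 3) x[m] · y[(n-m) mod 4]

Computing each output sample:
(x ⊛ y)[0] = -3
(x ⊛ y)[1] = -4
(x ⊛ y)[2] = 2
(x ⊛ y)[3] = -4

x ⊛ y = [-3, -4, 2, -4]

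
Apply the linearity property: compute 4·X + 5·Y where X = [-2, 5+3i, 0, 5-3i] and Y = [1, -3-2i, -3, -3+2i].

By linearity: DFT(4x + 5y) = 4·DFT(x) + 5·DFT(y)
= 4·[-2, 5+3i, 0, 5-3i] + 5·[1, -3-2i, -3, -3+2i]

Computing element-wise:
Z[0] = 4·(-2) + 5·(1) = -3
Z[1] = 4·(5+3i) + 5·(-3-2i) = 5+2i
Z[2] = 4·(0) + 5·(-3) = -15
Z[3] = 4·(5-3i) + 5·(-3+2i) = 5-2i

DFT(4x + 5y) = 4·X + 5·Y = [-3, 5+2i, -15, 5-2i]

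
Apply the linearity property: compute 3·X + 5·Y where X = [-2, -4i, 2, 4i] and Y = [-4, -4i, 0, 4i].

By linearity: DFT(3x + 5y) = 3·DFT(x) + 5·DFT(y)
= 3·[-2, -4i, 2, 4i] + 5·[-4, -4i, 0, 4i]

Computing element-wise:
Z[0] = 3·(-2) + 5·(-4) = -26
Z[1] = 3·(-4i) + 5·(-4i) = -32i
Z[2] = 3·(2) + 5·(0) = 6
Z[3] = 3·(4i) + 5·(4i) = 32i

DFT(3x + 5y) = 3·X + 5·Y = [-26, -32i, 6, 32i]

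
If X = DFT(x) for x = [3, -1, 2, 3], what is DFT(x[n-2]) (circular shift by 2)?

Time shift by 2: X_shifted[k] = ω_4^(2k) · X[k]
Shifted x = [2, 3, 3, -1]

DFT(x[n-2]) = [7, -1-4i, 3, -1+4i]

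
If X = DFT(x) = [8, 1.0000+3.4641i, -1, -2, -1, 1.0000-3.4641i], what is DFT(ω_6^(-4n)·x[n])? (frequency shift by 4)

Modulation property: DFT(ω_6^(-4n)·x[n]) = X[(k-4) mod 6], so circularly shift X by 4 positions.

X[k-4] = [-1, -2, -1, 1.0000-3.4641i, 8, 1.0000+3.4641i]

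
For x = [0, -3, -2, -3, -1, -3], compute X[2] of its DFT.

X[2] = Σ(n=0 to 5) x[n] · ω_6^(2n) where ω_6 = e^(-2πi/6)
= (0)·ω_6^0 + (-3)·ω_6^2 + (-2)·ω_6^4 + (-3)·ω_6^6 + (-1)·ω_6^8 + (-3)·ω_6^10

X[2] = 1.5000-0.8660i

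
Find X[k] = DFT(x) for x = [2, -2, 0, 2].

X[k] = Σ(n=0 to 3) x[n] · ω_4^(nk)
where ω_4 = e^(-2πi/4)

Computing each X[k]:
X[0] = 2
X[1] = 2+4i
X[2] = 2
X[3] = 2-4i

X = [2, 2+4i, 2, 2-4i]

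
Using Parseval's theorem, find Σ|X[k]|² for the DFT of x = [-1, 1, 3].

Parseval: Σ|x[n]|² = (1/N)Σ|X[k]|², so Σ|X[k]|² = N·Σ|x[n]|² = 3·11.0000

Σ|X[k]|² = N·Σ|x[n]|² = 3·11.0000 = 33.0000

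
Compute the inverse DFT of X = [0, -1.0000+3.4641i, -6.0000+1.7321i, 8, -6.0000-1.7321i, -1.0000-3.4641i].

x[n] = (1/6) Σ(k=0 to 5) X[k] · e^(2πikn/6)

Computing each x[n]:
x[0] = -1
x[1] = -2
x[2] = 2
x[3] = -3
x[4] = 3
x[5] = 1

x = [-1, -2, 2, -3, 3, 1]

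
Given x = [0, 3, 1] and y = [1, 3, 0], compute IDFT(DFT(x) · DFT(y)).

(x ⊛ y)[n] = Σ(m=0 to 2) x[m] · y[(n-m) mod 3]

Computing each output sample:
(x ⊛ y)[0] = 3
(x ⊛ y)[1] = 3
(x ⊛ y)[2] = 10

x ⊛ y = [3, 3, 10]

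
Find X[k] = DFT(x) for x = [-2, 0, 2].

X[k] = Σ(n=0 to 2) x[n] · ω_3^(nk)
where ω_3 = e^(-2πi/3)

Computing each X[k]:
X[0] = 0
X[1] = -3.0000+1.7321i
X[2] = -3.0000-1.7321i

X = [0, -3.0000+1.7321i, -3.0000-1.7321i]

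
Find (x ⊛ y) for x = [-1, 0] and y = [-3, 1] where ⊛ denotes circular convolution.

(x ⊛ y)[n] = Σ(m=0 to 1) x[m] · y[(n-m) mod 2]

Computing each output sample:
(x ⊛ y)[0] = 3
(x ⊛ y)[1] = -1

x ⊛ y = [3, -1]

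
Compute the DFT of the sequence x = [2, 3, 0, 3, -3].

X[k] = Σ(n=0 to 4) x[n] · ω_5^(nk)
where ω_5 = e^(-2πi/5)

Computing each X[k]:
X[0] = 5
X[1] = -0.4271-3.9430i
X[2] = 2.9271-6.3799i
X[3] = 2.9271+6.3799i
X[4] = -0.4271+3.9430i

X = [5, -0.4271-3.9430i, 2.9271-6.3799i, 2.9271+6.3799i, -0.4271+3.9430i]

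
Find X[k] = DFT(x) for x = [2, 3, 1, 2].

X[k] = Σ(n=0 to 3) x[n] · ω_4^(nk)
where ω_4 = e^(-2πi/4)

Computing each X[k]:
X[0] = 8
X[1] = 1-1i
X[2] = -2
X[3] = 1+1i

X = [8, 1-1i, -2, 1+1i]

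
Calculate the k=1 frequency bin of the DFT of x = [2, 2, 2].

X[1] = Σ(n=0 to 2) x[n] · ω_3^(1n) where ω_3 = e^(-2πi/3)
= (2)·ω_3^0 + (2)·ω_3^1 + (2)·ω_3^2

X[1] = 0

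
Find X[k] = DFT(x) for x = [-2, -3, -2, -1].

X[k] = Σ(n=0 to 3) x[n] · ω_4^(nk)
where ω_4 = e^(-2πi/4)

Computing each X[k]:
X[0] = -8
X[1] = 2i
X[2] = 0
X[3] = -2i

X = [-8, 2i, 0, -2i]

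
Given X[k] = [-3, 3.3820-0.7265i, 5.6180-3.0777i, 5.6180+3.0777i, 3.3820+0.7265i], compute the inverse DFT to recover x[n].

x[n] = (1/5) Σ(k=0 to 4) X[k] · e^(2πikn/5)

Computing each x[n]:
x[0] = 3
x[1] = -1
x[2] = -2
x[3] = 0
x[4] = -3

x = [3, -1, -2, 0, -3]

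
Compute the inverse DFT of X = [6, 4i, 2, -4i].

x[n] = (1/4) Σ(k=0 to 3) X[k] · e^(2πikn/4)

Computing each x[n]:
x[0] = 2
x[1] = -1
x[2] = 2
x[3] = 3

x = [2, -1, 2, 3]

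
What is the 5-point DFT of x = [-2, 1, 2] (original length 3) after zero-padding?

Original 3-point DFT: [1, -3.5000+0.8660i, -3.5000-0.8660i]
Zero-padded 5-point DFT provides frequency interpolation.

DFT_5([x, 0, ...]) = [1, -3.3090-2.1266i, -2.1910+1.3143i, -2.1910-1.3143i, -3.3090+2.1266i]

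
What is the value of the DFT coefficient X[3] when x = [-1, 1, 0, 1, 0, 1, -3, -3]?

X[3] = Σ(n=0 to 7) x[n] · ω_8^(3n) where ω_8 = e^(-2πi/8)
= (-1)·ω_8^0 + (1)·ω_8^3 + (0)·ω_8^6 + (1)·ω_8^9 + (0)·ω_8^12 + (1)·ω_8^15 + (-3)·ω_8^18 + (-3)·ω_8^21

X[3] = 1.8284+0.1716i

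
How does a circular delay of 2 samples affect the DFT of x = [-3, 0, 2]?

Time shift by 2: X_shifted[k] = ω_3^(2k) · X[k]
Shifted x = [0, 2, -3]

DFT(x[n-2]) = [-1, 0.5000-4.3301i, 0.5000+4.3301i]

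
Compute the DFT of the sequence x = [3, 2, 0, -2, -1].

X[k] = Σ(n=0 to 4) x[n] · ω_5^(nk)
where ω_5 = e^(-2πi/5)

Computing each X[k]:
X[0] = 2
X[1] = 4.9271-4.0287i
X[2] = 1.5729+0.1388i
X[3] = 1.5729-0.1388i
X[4] = 4.9271+4.0287i

X = [2, 4.9271-4.0287i, 1.5729+0.1388i, 1.5729-0.1388i, 4.9271+4.0287i]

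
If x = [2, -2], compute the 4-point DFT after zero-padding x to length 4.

Original 2-point DFT: [0, 4]
Zero-padded 4-point DFT provides frequency interpolation.

DFT_4([x, 0, ...]) = [0, 2+2i, 4, 2-2i]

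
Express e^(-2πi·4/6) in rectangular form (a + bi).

ω_6^4 = e^(-2πi·4/6)
= cos(-2π·4/6) + i·sin(-2π·4/6)
= cos(-8π/6) + i·sin(-8π/6)

ω_6^4 = cos(-8π/6) + i·sin(-8π/6) = -0.5000+0.8660i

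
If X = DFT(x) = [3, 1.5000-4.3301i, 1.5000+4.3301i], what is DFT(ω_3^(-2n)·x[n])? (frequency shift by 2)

Modulation property: DFT(ω_3^(-2n)·x[n]) = X[(k-2) mod 3], so circularly shift X by 2 positions.

X[k-2] = [1.5000-4.3301i, 1.5000+4.3301i, 3]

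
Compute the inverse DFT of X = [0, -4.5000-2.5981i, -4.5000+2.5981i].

x[n] = (1/3) Σ(k=0 to 2) X[k] · e^(2πikn/3)

Computing each x[n]:
x[0] = -3
x[1] = 3
x[2] = 0

x = [-3, 3, 0]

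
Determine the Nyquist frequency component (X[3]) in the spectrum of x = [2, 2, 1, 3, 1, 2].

X[3] = Σ(n=0 to 5) x[n] · ω_6^(3n) where ω_6 = e^(-2πi/6)
= (2)·ω_6^0 + (2)·ω_6^3 + (1)·ω_6^6 + (3)·ω_6^9 + (1)·ω_6^12 + (2)·ω_6^15

X[3] = -3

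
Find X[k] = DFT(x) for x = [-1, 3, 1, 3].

X[k] = Σ(n=0 to 3) x[n] · ω_4^(nk)
where ω_4 = e^(-2πi/4)

Computing each X[k]:
X[0] = 6
X[1] = -2
X[2] = -6
X[3] = -2

X = [6, -2, -6, -2]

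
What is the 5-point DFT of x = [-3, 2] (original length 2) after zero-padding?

Original 2-point DFT: [-1, -5]
Zero-padded 5-point DFT provides frequency interpolation.

DFT_5([x, 0, ...]) = [-1, -2.3820-1.9021i, -4.6180-1.1756i, -4.6180+1.1756i, -2.3820+1.9021i]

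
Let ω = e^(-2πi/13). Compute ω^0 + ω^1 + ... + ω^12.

Sum of all nth roots of unity equals 0 for n > 1 (geometric series with r ≠ 1).

0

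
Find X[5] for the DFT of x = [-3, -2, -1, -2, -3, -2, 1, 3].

X[5] = Σ(n=0 to 7) x[n] · ω_8^(5n) where ω_8 = e^(-2πi/8)
= (-3)·ω_8^0 + (-2)·ω_8^5 + (-1)·ω_8^10 + (-2)·ω_8^15 + (-3)·ω_8^20 + (-2)·ω_8^25 + (1)·ω_8^30 + (3)·ω_8^35

X[5] = -3.5355-1.5355i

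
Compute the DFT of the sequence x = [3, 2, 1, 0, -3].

X[k] = Σ(n=0 to 4) x[n] · ω_5^(nk)
where ω_5 = e^(-2πi/5)

Computing each X[k]:
X[0] = 3
X[1] = 1.8820-5.3431i
X[2] = 4.1180-1.9879i
X[3] = 4.1180+1.9879i
X[4] = 1.8820+5.3431i

X = [3, 1.8820-5.3431i, 4.1180-1.9879i, 4.1180+1.9879i, 1.8820+5.3431i]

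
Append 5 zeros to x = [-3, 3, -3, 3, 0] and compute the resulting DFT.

Original 5-point DFT: [0, -2.0729+0.6735i, -5.4271-7.4697i, -5.4271+7.4697i, -2.0729-0.6735i]
Zero-padded 10-point DFT provides frequency interpolation.

DFT_10([x, 0, ...]) = [0, -2.4271-1.7634i, -2.0729+0.6735i, 0.9271-2.8532i, -5.4271-7.4697i, -12, -5.4271+7.4697i, 0.9271+2.8532i, -2.0729-0.6735i, -2.4271+1.7634i]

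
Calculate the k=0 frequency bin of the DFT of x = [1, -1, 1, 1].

X[0] = Σ(n=0 to 3) x[n] · ω_4^0 = Σ x[n]
= (1) + (-1) + (1) + (1)

X[0] = 2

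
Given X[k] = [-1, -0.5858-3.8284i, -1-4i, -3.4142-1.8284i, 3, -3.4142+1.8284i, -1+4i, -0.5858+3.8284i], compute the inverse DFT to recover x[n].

x[n] = (1/8) Σ(k=0 to 7) X[k] · e^(2πikn/8)

Computing each x[n]:
x[0] = -1
x[1] = 2
x[2] = 1
x[3] = -1
x[4] = 1
x[5] = -1
x[6] = 0
x[7] = -2

x = [-1, 2, 1, -1, 1, -1, 0, -2]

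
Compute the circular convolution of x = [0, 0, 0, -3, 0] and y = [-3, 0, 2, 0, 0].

(x ⊛ y)[n] = Σ(m=0 to 4) x[m] · y[(n-m) mod 5]

Computing each output sample:
(x ⊛ y)[0] = -6
(x ⊛ y)[1] = 0
(x ⊛ y)[2] = 0
(x ⊛ y)[3] = 9
(x ⊛ y)[4] = 0

x ⊛ y = [-6, 0, 0, 9, 0]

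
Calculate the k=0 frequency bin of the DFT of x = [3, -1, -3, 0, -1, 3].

X[0] = Σ(n=0 to 5) x[n] · ω_6^0 = Σ x[n]
= (3) + (-1) + (-3) + (0) + (-1) + (3)

X[0] = 1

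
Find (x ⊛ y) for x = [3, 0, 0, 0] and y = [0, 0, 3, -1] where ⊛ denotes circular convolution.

(x ⊛ y)[n] = Σ(m=0 to 3) x[m] · y[(n-m) mod 4]

Computing each output sample:
(x ⊛ y)[0] = 0
(x ⊛ y)[1] = 0
(x ⊛ y)[2] = 9
(x ⊛ y)[3] = -3

x ⊛ y = [0, 0, 9, -3]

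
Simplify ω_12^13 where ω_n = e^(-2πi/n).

Since ω_12^12 = 1, powers reduce modulo 12.
13 mod 12 = 1
So ω_12^13 = ω_12^1 = e^(-2πi·1/12)

ω_12^13 = ω_12^1 = 0.8660-0.5000i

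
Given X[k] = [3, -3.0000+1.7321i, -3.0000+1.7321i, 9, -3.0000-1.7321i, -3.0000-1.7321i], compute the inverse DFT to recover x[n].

x[n] = (1/6) Σ(k=0 to 5) X[k] · e^(2πikn/6)

Computing each x[n]:
x[0] = 0
x[1] = -2
x[2] = 3
x[3] = -1
x[4] = 3
x[5] = 0

x = [0, -2, 3, -1, 3, 0]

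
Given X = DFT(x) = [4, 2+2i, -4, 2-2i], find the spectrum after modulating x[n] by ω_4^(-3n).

Modulation property: DFT(ω_4^(-3n)·x[n]) = X[(k-3) mod 4], so circularly shift X by 3 positions.

X[k-3] = [2+2i, -4, 2-2i, 4]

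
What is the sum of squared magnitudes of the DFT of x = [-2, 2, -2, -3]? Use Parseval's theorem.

Parseval: Σ|x[n]|² = (1/N)Σ|X[k]|², so Σ|X[k]|² = N·Σ|x[n]|² = 4·21.0000

Σ|X[k]|² = N·Σ|x[n]|² = 4·21.0000 = 84.0000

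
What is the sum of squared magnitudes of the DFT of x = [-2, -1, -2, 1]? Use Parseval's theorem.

Parseval: Σ|x[n]|² = (1/N)Σ|X[k]|², so Σ|X[k]|² = N·Σ|x[n]|² = 4·10.0000

Σ|X[k]|² = N·Σ|x[n]|² = 4·10.0000 = 40.0000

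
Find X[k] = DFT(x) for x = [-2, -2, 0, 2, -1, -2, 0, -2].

X[k] = Σ(n=0 to 7) x[n] · ω_8^(nk)
where ω_8 = e^(-2πi/8)

Computing each X[k]:
X[0] = -7
X[1] = -3.8284-2.8284i
X[2] = -3+4i
X[3] = 1.8284-2.8284i
X[4] = 1
X[5] = 1.8284+2.8284i
X[6] = -3-4i
X[7] = -3.8284+2.8284i

X = [-7, -3.8284-2.8284i, -3+4i, 1.8284-2.8284i, 1, 1.8284+2.8284i, -3-4i, -3.8284+2.8284i]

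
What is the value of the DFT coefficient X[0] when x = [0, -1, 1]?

X[0] = Σ(n=0 to 2) x[n] · ω_3^0 = Σ x[n]
= (0) + (-1) + (1)

X[0] = 0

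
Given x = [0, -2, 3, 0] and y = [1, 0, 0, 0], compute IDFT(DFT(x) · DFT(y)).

(x ⊛ y)[n] = Σ(m=0 to 3) x[m] · y[(n-m) mod 4]

Computing each output sample:
(x ⊛ y)[0] = 0
(x ⊛ y)[1] = -2
(x ⊛ y)[2] = 3
(x ⊛ y)[3] = 0

x ⊛ y = [0, -2, 3, 0]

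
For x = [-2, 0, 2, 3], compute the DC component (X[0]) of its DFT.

X[0] = Σ(n=0 to 3) x[n] · ω_4^0 = Σ x[n]
= (-2) + (0) + (2) + (3)

X[0] = 3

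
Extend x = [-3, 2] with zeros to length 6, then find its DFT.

Original 2-point DFT: [-1, -5]
Zero-padded 6-point DFT provides frequency interpolation.

DFT_6([x, 0, ...]) = [-1, -2.0000-1.7321i, -4.0000-1.7321i, -5, -4.0000+1.7321i, -2.0000+1.7321i]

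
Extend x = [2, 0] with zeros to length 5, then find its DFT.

Original 2-point DFT: [2, 2]
Zero-padded 5-point DFT provides frequency interpolation.

DFT_5([x, 0, ...]) = [2, 2, 2, 2, 2]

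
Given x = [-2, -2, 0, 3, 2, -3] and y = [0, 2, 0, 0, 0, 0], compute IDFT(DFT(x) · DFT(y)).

(x ⊛ y)[n] = Σ(m=0 to 5) x[m] · y[(n-m) mod 6]

Computing each output sample:
(x ⊛ y)[0] = -6
(x ⊛ y)[1] = -4
(x ⊛ y)[2] = -4
(x ⊛ y)[3] = 0
(x ⊛ y)[4] = 6
(x ⊛ y)[5] = 4

x ⊛ y = [-6, -4, -4, 0, 6, 4]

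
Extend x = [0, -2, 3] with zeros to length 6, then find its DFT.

Original 3-point DFT: [1, -0.5000+4.3301i, -0.5000-4.3301i]
Zero-padded 6-point DFT provides frequency interpolation.

DFT_6([x, 0, ...]) = [1, -2.5000-0.8660i, -0.5000+4.3301i, 5, -0.5000-4.3301i, -2.5000+0.8660i]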